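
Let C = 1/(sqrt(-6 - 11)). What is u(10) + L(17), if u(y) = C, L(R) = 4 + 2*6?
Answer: 16 - I*sqrt(17)/17 ≈ 16.0 - 0.24254*I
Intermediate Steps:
L(R) = 16 (L(R) = 4 + 12 = 16)
C = -I*sqrt(17)/17 (C = 1/(sqrt(-17)) = 1/(I*sqrt(17)) = -I*sqrt(17)/17 ≈ -0.24254*I)
u(y) = -I*sqrt(17)/17
u(10) + L(17) = -I*sqrt(17)/17 + 16 = 16 - I*sqrt(17)/17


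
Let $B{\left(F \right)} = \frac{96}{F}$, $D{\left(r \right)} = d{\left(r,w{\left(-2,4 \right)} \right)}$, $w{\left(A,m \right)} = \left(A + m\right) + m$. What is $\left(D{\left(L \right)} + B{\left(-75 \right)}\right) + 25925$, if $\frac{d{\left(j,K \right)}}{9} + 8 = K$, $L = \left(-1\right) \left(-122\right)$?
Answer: $\frac{647643}{25} \approx 25906.0$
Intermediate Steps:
$w{\left(A,m \right)} = A + 2 m$
$L = 122$
$d{\left(j,K \right)} = -72 + 9 K$
$D{\left(r \right)} = -18$ ($D{\left(r \right)} = -72 + 9 \left(-2 + 2 \cdot 4\right) = -72 + 9 \left(-2 + 8\right) = -72 + 9 \cdot 6 = -72 + 54 = -18$)
$\left(D{\left(L \right)} + B{\left(-75 \right)}\right) + 25925 = \left(-18 + \frac{96}{-75}\right) + 25925 = \left(-18 + 96 \left(- \frac{1}{75}\right)\right) + 25925 = \left(-18 - \frac{32}{25}\right) + 25925 = - \frac{482}{25} + 25925 = \frac{647643}{25}$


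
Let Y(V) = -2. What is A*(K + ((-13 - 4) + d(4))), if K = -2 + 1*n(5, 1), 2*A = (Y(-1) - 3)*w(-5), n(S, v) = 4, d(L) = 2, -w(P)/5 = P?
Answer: 1625/2 ≈ 812.50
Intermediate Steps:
w(P) = -5*P
A = -125/2 (A = ((-2 - 3)*(-5*(-5)))/2 = (-5*25)/2 = (½)*(-125) = -125/2 ≈ -62.500)
K = 2 (K = -2 + 1*4 = -2 + 4 = 2)
A*(K + ((-13 - 4) + d(4))) = -125*(2 + ((-13 - 4) + 2))/2 = -125*(2 + (-17 + 2))/2 = -125*(2 - 15)/2 = -125/2*(-13) = 1625/2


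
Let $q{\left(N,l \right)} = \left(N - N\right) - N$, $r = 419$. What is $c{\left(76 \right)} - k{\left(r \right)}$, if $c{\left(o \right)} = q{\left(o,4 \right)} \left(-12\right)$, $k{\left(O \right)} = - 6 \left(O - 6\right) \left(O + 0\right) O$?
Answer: $435041070$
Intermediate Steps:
$q{\left(N,l \right)} = - N$ ($q{\left(N,l \right)} = 0 - N = - N$)
$k{\left(O \right)} = - 6 O^{2} \left(-6 + O\right)$ ($k{\left(O \right)} = - 6 \left(-6 + O\right) O O = - 6 O \left(-6 + O\right) O = - 6 O^{2} \left(-6 + O\right)$)
$c{\left(o \right)} = 12 o$ ($c{\left(o \right)} = - o \left(-12\right) = 12 o$)
$c{\left(76 \right)} - k{\left(r \right)} = 12 \cdot 76 - 6 \cdot 419^{2} \left(6 - 419\right) = 912 - 6 \cdot 175561 \left(6 - 419\right) = 912 - 6 \cdot 175561 \left(-413\right) = 912 - -435040158 = 912 + 435040158 = 435041070$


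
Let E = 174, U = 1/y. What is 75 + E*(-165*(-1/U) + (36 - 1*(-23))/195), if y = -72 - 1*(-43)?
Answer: -54110053/65 ≈ -8.3246e+5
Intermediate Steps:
y = -29 (y = -72 + 43 = -29)
U = -1/29 (U = 1/(-29) = -1/29 ≈ -0.034483)
75 + E*(-165*(-1/U) + (36 - 1*(-23))/195) = 75 + 174*(-165/((-1*(-1/29))) + (36 - 1*(-23))/195) = 75 + 174*(-165/1/29 + (36 + 23)*(1/195)) = 75 + 174*(-165*29 + 59*(1/195)) = 75 + 174*(-4785 + 59/195) = 75 + 174*(-933016/195) = 75 - 54114928/65 = -54110053/65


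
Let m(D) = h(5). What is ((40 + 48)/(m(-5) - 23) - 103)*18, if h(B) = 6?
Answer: -33102/17 ≈ -1947.2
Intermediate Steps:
m(D) = 6
((40 + 48)/(m(-5) - 23) - 103)*18 = ((40 + 48)/(6 - 23) - 103)*18 = (88/(-17) - 103)*18 = (88*(-1/17) - 103)*18 = (-88/17 - 103)*18 = -1839/17*18 = -33102/17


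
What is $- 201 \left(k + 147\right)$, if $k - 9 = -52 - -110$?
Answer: $-43014$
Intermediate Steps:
$k = 67$ ($k = 9 - -58 = 9 + \left(-52 + 110\right) = 9 + 58 = 67$)
$- 201 \left(k + 147\right) = - 201 \left(67 + 147\right) = \left(-201\right) 214 = -43014$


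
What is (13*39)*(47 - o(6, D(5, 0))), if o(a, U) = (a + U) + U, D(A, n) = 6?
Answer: 14703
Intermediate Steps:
o(a, U) = a + 2*U (o(a, U) = (U + a) + U = a + 2*U)
(13*39)*(47 - o(6, D(5, 0))) = (13*39)*(47 - (6 + 2*6)) = 507*(47 - (6 + 12)) = 507*(47 - 1*18) = 507*(47 - 18) = 507*29 = 14703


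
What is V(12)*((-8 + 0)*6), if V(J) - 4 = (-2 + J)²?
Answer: -4992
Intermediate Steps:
V(J) = 4 + (-2 + J)²
V(12)*((-8 + 0)*6) = (4 + (-2 + 12)²)*((-8 + 0)*6) = (4 + 10²)*(-8*6) = (4 + 100)*(-48) = 104*(-48) = -4992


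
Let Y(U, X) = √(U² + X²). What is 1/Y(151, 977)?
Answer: √977330/977330 ≈ 0.0010115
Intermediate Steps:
1/Y(151, 977) = 1/(√(151² + 977²)) = 1/(√(22801 + 954529)) = 1/(√977330) = √977330/977330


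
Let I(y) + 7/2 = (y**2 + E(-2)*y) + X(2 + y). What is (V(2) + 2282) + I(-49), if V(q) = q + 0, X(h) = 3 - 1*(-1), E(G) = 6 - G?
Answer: 8587/2 ≈ 4293.5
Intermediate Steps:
X(h) = 4 (X(h) = 3 + 1 = 4)
V(q) = q
I(y) = 1/2 + y**2 + 8*y (I(y) = -7/2 + ((y**2 + (6 - 1*(-2))*y) + 4) = -7/2 + ((y**2 + (6 + 2)*y) + 4) = -7/2 + ((y**2 + 8*y) + 4) = -7/2 + (4 + y**2 + 8*y) = 1/2 + y**2 + 8*y)
(V(2) + 2282) + I(-49) = (2 + 2282) + (1/2 + (-49)**2 + 8*(-49)) = 2284 + (1/2 + 2401 - 392) = 2284 + 4019/2 = 8587/2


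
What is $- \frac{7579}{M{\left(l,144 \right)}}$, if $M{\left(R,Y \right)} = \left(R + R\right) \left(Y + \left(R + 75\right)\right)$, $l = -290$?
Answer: $- \frac{7579}{41180} \approx -0.18405$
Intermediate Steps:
$M{\left(R,Y \right)} = 2 R \left(75 + R + Y\right)$ ($M{\left(R,Y \right)} = 2 R \left(Y + \left(75 + R\right)\right) = 2 R \left(75 + R + Y\right)$)
$- \frac{7579}{M{\left(l,144 \right)}} = - \frac{7579}{2 \left(-290\right) \left(75 - 290 + 144\right)} = - \frac{7579}{2 \left(-290\right) \left(-71\right)} = - \frac{7579}{41180}$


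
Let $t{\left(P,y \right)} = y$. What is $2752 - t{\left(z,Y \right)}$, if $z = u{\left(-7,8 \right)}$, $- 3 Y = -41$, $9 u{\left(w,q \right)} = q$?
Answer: $\frac{8215}{3} \approx 2738.3$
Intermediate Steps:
$u{\left(w,q \right)} = \frac{q}{9}$
$Y = \frac{41}{3}$ ($Y = \left(- \frac{1}{3}\right) \left(-41\right) = \frac{41}{3} \approx 13.667$)
$z = \frac{8}{9}$ ($z = \frac{1}{9} \cdot 8 = \frac{8}{9} \approx 0.88889$)
$2752 - t{\left(z,Y \right)} = 2752 - \frac{41}{3} = \frac{8215}{3}$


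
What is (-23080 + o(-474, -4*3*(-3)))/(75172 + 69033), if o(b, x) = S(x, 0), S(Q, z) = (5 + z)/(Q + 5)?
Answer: -189255/1182481 ≈ -0.16005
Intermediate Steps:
S(Q, z) = (5 + z)/(5 + Q)
o(b, x) = 5/(5 + x) (o(b, x) = (5 + 0)/(5 + x) = 5/(5 + x))
(-23080 + o(-474, -4*3*(-3)))/(75172 + 69033) = (-23080 + 5/(5 - 4*3*(-3)))/(75172 + 69033) = (-23080 + 5/(5 - 12*(-3)))/144205 = (-23080 + 5/(5 + 36))*(1/144205) = (-23080 + 5/41)*(1/144205) = -946275/41*1/144205 = -189255/1182481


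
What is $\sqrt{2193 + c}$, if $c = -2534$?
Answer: $i \sqrt{341} \approx 18.466 i$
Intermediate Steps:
$\sqrt{2193 + c} = \sqrt{2193 - 2534} = \sqrt{-341} = i \sqrt{341}$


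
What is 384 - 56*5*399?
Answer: -111336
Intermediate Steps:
384 - 56*5*399 = 384 - 280*399 = 384 - 111720 = -111336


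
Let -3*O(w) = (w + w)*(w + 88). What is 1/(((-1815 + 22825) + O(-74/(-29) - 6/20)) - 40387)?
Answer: -126150/2461499519 ≈ -5.1249e-5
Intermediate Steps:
O(w) = -2*w*(88 + w)/3 (O(w) = -(w + w)*(w + 88)/3 = -2*w*(88 + w)/3)
1/(((-1815 + 22825) + O(-74/(-29) - 6/20)) - 40387) = 1/(((-1815 + 22825) - 2*(-74/(-29) - 6/20)*(88 + (-74/(-29) - 6/20))/3) - 40387) = 1/((21010 - 2*(-74*(-1/29) - 6*1/20)*(88 + (-74*(-1/29) - 6*1/20))/3) - 40387) = 1/((21010 - 2*(74/29 - 3/10)*(88 + (74/29 - 3/10))/3) - 40387) = 1/((21010 - ⅔*653/290*(88 + 653/290)) - 40387) = 1/((21010 - ⅔*653/290*26173/290) - 40387) = 1/((21010 - 17090969/126150) - 40387) = 1/(2633320531/126150 - 40387) = 1/(-2461499519/126150) = -126150/2461499519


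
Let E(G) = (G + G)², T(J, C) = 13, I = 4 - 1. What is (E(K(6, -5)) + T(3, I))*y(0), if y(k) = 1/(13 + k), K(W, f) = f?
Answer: 113/13 ≈ 8.6923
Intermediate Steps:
I = 3
E(G) = 4*G² (E(G) = (2*G)² = 4*G²)
(E(K(6, -5)) + T(3, I))*y(0) = (4*(-5)² + 13)/(13 + 0) = (4*25 + 13)/13 = (100 + 13)*(1/13) = 113*(1/13) = 113/13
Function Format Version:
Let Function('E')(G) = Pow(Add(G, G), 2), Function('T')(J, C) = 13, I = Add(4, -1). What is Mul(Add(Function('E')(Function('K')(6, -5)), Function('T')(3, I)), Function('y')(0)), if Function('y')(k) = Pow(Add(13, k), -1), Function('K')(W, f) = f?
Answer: Rational(113, 13) ≈ 8.6923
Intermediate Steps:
I = 3
Function('E')(G) = Mul(4, Pow(G, 2)) (Function('E')(G) = Pow(Mul(2, G), 2) = Mul(4, Pow(G, 2)))
Mul(Add(Function('E')(Function('K')(6, -5)), Function('T')(3, I)), Function('y')(0)) = Mul(Add(Mul(4, Pow(-5, 2)), 13), Pow(Add(13, 0), -1)) = Mul(Add(Mul(4, 25), 13), Pow(13, -1)) = Mul(Add(100, 13), Rational(1, 13)) = Mul(113, Rational(1, 13)) = Rational(113, 13)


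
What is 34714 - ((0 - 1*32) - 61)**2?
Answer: 26065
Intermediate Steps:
34714 - ((0 - 1*32) - 61)**2 = 34714 - ((0 - 32) - 61)**2 = 34714 - (-32 - 61)**2 = 34714 - 1*(-93)**2 = 34714 - 1*8649 = 34714 - 8649 = 26065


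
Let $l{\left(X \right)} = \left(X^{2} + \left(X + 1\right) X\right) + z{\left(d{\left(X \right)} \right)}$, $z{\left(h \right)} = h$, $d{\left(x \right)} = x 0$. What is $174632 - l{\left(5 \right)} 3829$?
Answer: $-35963$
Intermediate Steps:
$d{\left(x \right)} = 0$
$l{\left(X \right)} = X^{2} + X \left(1 + X\right)$ ($l{\left(X \right)} = \left(X^{2} + \left(X + 1\right) X\right) + 0 = \left(X^{2} + \left(1 + X\right) X\right) + 0 = \left(X^{2} + X \left(1 + X\right)\right) + 0 = X^{2} + X \left(1 + X\right)$)
$174632 - l{\left(5 \right)} 3829 = 174632 - 5 \left(1 + 2 \cdot 5\right) 3829 = 174632 - 5 \left(1 + 10\right) 3829 = 174632 - 5 \cdot 11 \cdot 3829 = 174632 - 55 \cdot 3829 = 174632 - 210595 = -35963$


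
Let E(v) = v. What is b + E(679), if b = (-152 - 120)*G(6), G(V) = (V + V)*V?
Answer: -18905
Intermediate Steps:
G(V) = 2*V² (G(V) = (2*V)*V = 2*V²)
b = -19584 (b = (-152 - 120)*(2*6²) = -544*36 = -272*72 = -19584)
b + E(679) = -19584 + 679 = -18905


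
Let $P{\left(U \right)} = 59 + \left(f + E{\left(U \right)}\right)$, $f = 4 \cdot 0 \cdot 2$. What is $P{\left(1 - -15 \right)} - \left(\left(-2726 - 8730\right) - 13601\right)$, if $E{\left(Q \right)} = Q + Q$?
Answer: $25148$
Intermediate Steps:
$E{\left(Q \right)} = 2 Q$
$f = 0$ ($f = 0 \cdot 2 = 0$)
$P{\left(U \right)} = 59 + 2 U$ ($P{\left(U \right)} = 59 + \left(0 + 2 U\right) = 59 + 2 U$)
$P{\left(1 - -15 \right)} - \left(\left(-2726 - 8730\right) - 13601\right) = \left(59 + 2 \left(1 - -15\right)\right) - \left(\left(-2726 - 8730\right) - 13601\right) = \left(59 + 2 \left(1 + 15\right)\right) - \left(-11456 - 13601\right) = \left(59 + 2 \cdot 16\right) - -25057 = \left(59 + 32\right) + 25057 = 91 + 25057 = 25148$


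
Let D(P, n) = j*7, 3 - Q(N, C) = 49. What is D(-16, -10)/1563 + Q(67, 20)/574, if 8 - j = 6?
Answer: -31931/448581 ≈ -0.071182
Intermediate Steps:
j = 2 (j = 8 - 1*6 = 8 - 6 = 2)
Q(N, C) = -46 (Q(N, C) = 3 - 1*49 = 3 - 49 = -46)
D(P, n) = 14 (D(P, n) = 2*7 = 14)
D(-16, -10)/1563 + Q(67, 20)/574 = 14/1563 - 46/574 = 14*(1/1563) - 46*1/574 = 14/1563 - 23/287 = -31931/448581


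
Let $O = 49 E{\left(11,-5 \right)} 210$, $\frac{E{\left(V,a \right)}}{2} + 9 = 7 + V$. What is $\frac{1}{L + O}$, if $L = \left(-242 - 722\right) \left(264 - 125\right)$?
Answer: $\frac{1}{51224} \approx 1.9522 \cdot 10^{-5}$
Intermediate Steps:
$L = -133996$ ($L = \left(-964\right) 139 = -133996$)
$E{\left(V,a \right)} = -4 + 2 V$ ($E{\left(V,a \right)} = -18 + 2 \left(7 + V\right) = -18 + \left(14 + 2 V\right) = -4 + 2 V$)
$O = 185220$ ($O = 49 \left(-4 + 2 \cdot 11\right) 210 = 49 \left(-4 + 22\right) 210 = 49 \cdot 18 \cdot 210 = 882 \cdot 210 = 185220$)
$\frac{1}{L + O} = \frac{1}{-133996 + 185220} = \frac{1}{51224}$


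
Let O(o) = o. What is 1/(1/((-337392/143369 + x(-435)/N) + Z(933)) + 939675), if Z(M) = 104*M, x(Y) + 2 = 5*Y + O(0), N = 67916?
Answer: 944782112526743/887788131598304277529 ≈ 1.0642e-6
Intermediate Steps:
x(Y) = -2 + 5*Y (x(Y) = -2 + (5*Y + 0) = -2 + 5*Y)
1/(1/((-337392/143369 + x(-435)/N) + Z(933)) + 939675) = 1/(1/((-337392/143369 + (-2 + 5*(-435))/67916) + 104*933) + 939675) = 1/(1/((-337392*1/143369 + (-2 - 2175)*(1/67916)) + 97032) + 939675) = 1/(1/((-337392/143369 - 2177*1/67916) + 97032) + 939675) = 1/(1/((-337392/143369 - 2177/67916) + 97032) + 939675) = 1/(1/(-23226429385/9737049004 + 97032) + 939675) = 1/(1/(944782112526743/9737049004) + 939675) = 1/(9737049004/944782112526743 + 939675) = 1/(887788131598304277529/944782112526743) = 944782112526743/887788131598304277529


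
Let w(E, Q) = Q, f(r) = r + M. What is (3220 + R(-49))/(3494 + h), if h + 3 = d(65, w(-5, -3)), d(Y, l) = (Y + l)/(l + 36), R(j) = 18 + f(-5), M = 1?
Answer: 106722/115265 ≈ 0.92588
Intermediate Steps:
f(r) = 1 + r (f(r) = r + 1 = 1 + r)
R(j) = 14 (R(j) = 18 + (1 - 5) = 18 - 4 = 14)
d(Y, l) = (Y + l)/(36 + l)
h = -37/33 (h = -3 + (65 - 3)/(36 - 3) = -3 + 62/33 = -37/33 ≈ -1.1212)
(3220 + R(-49))/(3494 + h) = (3220 + 14)/(3494 - 37/33) = 3234/(115265/33) = 3234*(33/115265) = 106722/115265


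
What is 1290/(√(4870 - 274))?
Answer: 215*√1149/383 ≈ 19.028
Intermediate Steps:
1290/(√(4870 - 274)) = 1290/(√4596) = 1290/((2*√1149)) = 1290*(√1149/2298) = 215*√1149/383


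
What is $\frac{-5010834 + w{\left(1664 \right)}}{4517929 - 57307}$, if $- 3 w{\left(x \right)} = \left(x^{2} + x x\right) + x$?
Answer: $- \frac{10285979}{6690933} \approx -1.5373$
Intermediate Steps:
$w{\left(x \right)} = - \frac{2 x^{2}}{3} - \frac{x}{3}$ ($w{\left(x \right)} = - \frac{\left(x^{2} + x x\right) + x}{3} = - \frac{\left(x^{2} + x^{2}\right) + x}{3} = - \frac{2 x^{2} + x}{3} = - \frac{x + 2 x^{2}}{3} = - \frac{2 x^{2}}{3} - \frac{x}{3}$)
$\frac{-5010834 + w{\left(1664 \right)}}{4517929 - 57307} = \frac{-5010834 - \frac{1664 \left(1 + 2 \cdot 1664\right)}{3}}{4517929 - 57307} = \frac{-5010834 - \frac{1664 \left(1 + 3328\right)}{3}}{4460622} = \left(-5010834 - \frac{1664}{3} \cdot 3329\right) \frac{1}{4460622} = \left(-5010834 - \frac{5539456}{3}\right) \frac{1}{4460622} = \left(- \frac{20571958}{3}\right) \frac{1}{4460622} = - \frac{10285979}{6690933}$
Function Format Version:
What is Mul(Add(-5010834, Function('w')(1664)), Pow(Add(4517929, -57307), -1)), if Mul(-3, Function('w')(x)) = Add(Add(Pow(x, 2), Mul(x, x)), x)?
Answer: Rational(-10285979, 6690933) ≈ -1.5373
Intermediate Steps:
Function('w')(x) = Add(Mul(Rational(-2, 3), Pow(x, 2)), Mul(Rational(-1, 3), x)) (Function('w')(x) = Mul(Rational(-1, 3), Add(Add(Pow(x, 2), Mul(x, x)), x)) = Mul(Rational(-1, 3), Add(Add(Pow(x, 2), Pow(x, 2)), x)) = Mul(Rational(-1, 3), Add(Mul(2, Pow(x, 2)), x)) = Mul(Rational(-1, 3), Add(x, Mul(2, Pow(x, 2)))) = Add(Mul(Rational(-2, 3), Pow(x, 2)), Mul(Rational(-1, 3), x)))
Mul(Add(-5010834, Function('w')(1664)), Pow(Add(4517929, -57307), -1)) = Mul(Add(-5010834, Mul(Rational(-1, 3), 1664, Add(1, Mul(2, 1664)))), Pow(Add(4517929, -57307), -1)) = Mul(Add(-5010834, Mul(Rational(-1, 3), 1664, Add(1, 3328))), Pow(4460622, -1)) = Mul(Add(-5010834, Mul(Rational(-1, 3), 1664, 3329)), Rational(1, 4460622)) = Mul(Add(-5010834, Rational(-5539456, 3)), Rational(1, 4460622)) = Mul(Rational(-20571958, 3), Rational(1, 4460622)) = Rational(-10285979, 6690933)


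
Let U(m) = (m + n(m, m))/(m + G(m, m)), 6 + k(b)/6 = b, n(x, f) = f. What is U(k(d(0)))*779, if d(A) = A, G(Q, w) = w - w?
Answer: 1558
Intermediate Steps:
G(Q, w) = 0
k(b) = -36 + 6*b
U(m) = 2 (U(m) = (m + m)/(m + 0) = (2*m)/m = 2)
U(k(d(0)))*779 = 2*779 = 1558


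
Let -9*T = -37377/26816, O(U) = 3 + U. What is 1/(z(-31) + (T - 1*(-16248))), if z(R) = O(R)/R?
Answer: 831296/13507776999 ≈ 6.1542e-5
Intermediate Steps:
T = 4153/26816 (T = -(-4153)/26816 = -⅑*(-37377/26816) = 4153/26816 ≈ 0.15487)
z(R) = (3 + R)/R
1/(z(-31) + (T - 1*(-16248))) = 1/((3 - 31)/(-31) + (4153/26816 - 1*(-16248))) = 1/(-1/31*(-28) + (4153/26816 + 16248)) = 1/(28/31 + 435710521/26816) = 1/(13507776999/831296) = 831296/13507776999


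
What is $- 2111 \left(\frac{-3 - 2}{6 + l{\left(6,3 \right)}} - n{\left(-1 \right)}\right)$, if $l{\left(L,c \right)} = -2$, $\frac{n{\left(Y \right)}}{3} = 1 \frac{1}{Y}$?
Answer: $- \frac{14777}{4} \approx -3694.3$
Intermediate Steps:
$n{\left(Y \right)} = \frac{3}{Y}$ ($n{\left(Y \right)} = 3 \cdot 1 \frac{1}{Y} = \frac{3}{Y}$)
$- 2111 \left(\frac{-3 - 2}{6 + l{\left(6,3 \right)}} - n{\left(-1 \right)}\right) = - 2111 \left(\frac{-3 - 2}{6 - 2} - \frac{3}{-1}\right) = - 2111 \left(- \frac{5}{4} - 3 \left(-1\right)\right) = - 2111 \left(\left(-5\right) \frac{1}{4} - -3\right) = - 2111 \left(- \frac{5}{4} + 3\right) = \left(-2111\right) \frac{7}{4} = - \frac{14777}{4}$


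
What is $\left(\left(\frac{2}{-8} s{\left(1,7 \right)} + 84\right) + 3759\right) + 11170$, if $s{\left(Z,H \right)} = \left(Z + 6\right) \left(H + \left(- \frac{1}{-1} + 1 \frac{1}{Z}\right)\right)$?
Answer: $\frac{59989}{4} \approx 14997.0$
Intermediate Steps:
$s{\left(Z,H \right)} = \left(6 + Z\right) \left(1 + H + \frac{1}{Z}\right)$ ($s{\left(Z,H \right)} = \left(6 + Z\right) \left(H + \left(\left(-1\right) \left(-1\right) + \frac{1}{Z}\right)\right) = \left(6 + Z\right) \left(H + \left(1 + \frac{1}{Z}\right)\right) = \left(6 + Z\right) \left(1 + H + \frac{1}{Z}\right)$)
$\left(\left(\frac{2}{-8} s{\left(1,7 \right)} + 84\right) + 3759\right) + 11170 = \left(\left(\frac{2}{-8} \left(7 + 1 + 6 \cdot 7 + \frac{6}{1} + 7 \cdot 1\right) + 84\right) + 3759\right) + 11170 = \left(\left(2 \left(- \frac{1}{8}\right) \left(7 + 1 + 42 + 6 \cdot 1 + 7\right) + 84\right) + 3759\right) + 11170 = \left(\left(- \frac{7 + 1 + 42 + 6 + 7}{4} + 84\right) + 3759\right) + 11170 = \left(\left(\left(- \frac{1}{4}\right) 63 + 84\right) + 3759\right) + 11170 = \left(\left(- \frac{63}{4} + 84\right) + 3759\right) + 11170 = \left(\frac{273}{4} + 3759\right) + 11170 = \frac{15309}{4} + 11170 = \frac{59989}{4}$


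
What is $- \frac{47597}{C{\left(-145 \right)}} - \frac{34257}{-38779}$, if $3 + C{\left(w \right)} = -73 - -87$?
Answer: $- \frac{8829604}{2041} \approx -4326.1$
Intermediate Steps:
$C{\left(w \right)} = 11$ ($C{\left(w \right)} = -3 - -14 = -3 + \left(-73 + 87\right) = -3 + 14 = 11$)
$- \frac{47597}{C{\left(-145 \right)}} - \frac{34257}{-38779} = - \frac{47597}{11} - \frac{34257}{-38779} = \left(-47597\right) \frac{1}{11} - - \frac{1803}{2041} = -4327 + \frac{1803}{2041} = - \frac{8829604}{2041}$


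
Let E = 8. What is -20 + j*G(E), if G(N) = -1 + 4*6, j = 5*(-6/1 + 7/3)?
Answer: -1325/3 ≈ -441.67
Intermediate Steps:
j = -55/3 (j = 5*(-6*1 + 7*(⅓)) = 5*(-6 + 7/3) = 5*(-11/3) = -55/3 ≈ -18.333)
G(N) = 23 (G(N) = -1 + 24 = 23)
-20 + j*G(E) = -20 - 55/3*23 = -20 - 1265/3 = -1325/3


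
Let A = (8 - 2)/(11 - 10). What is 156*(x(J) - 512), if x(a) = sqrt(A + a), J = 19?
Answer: -79092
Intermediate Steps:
A = 6 (A = 6/1 = 6*1 = 6)
x(a) = sqrt(6 + a)
156*(x(J) - 512) = 156*(sqrt(6 + 19) - 512) = 156*(sqrt(25) - 512) = 156*(5 - 512) = 156*(-507) = -79092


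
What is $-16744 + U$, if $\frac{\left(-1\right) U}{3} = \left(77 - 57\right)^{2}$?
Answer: $-17944$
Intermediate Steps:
$U = -1200$ ($U = - 3 \left(77 - 57\right)^{2} = - 3 \cdot 20^{2} = \left(-3\right) 400 = -1200$)
$-16744 + U = -16744 - 1200 = -17944$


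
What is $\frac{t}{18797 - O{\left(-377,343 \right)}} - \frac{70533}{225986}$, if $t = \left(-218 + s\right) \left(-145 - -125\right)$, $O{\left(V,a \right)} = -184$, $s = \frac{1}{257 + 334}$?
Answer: $- \frac{10995572437}{133424168274} \approx -0.082411$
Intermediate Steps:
$s = \frac{1}{591} \approx 0.001692$
$t = \frac{2576740}{591}$ ($t = \left(-218 + \frac{1}{591}\right) \left(-145 - -125\right) = - \frac{128837 \left(-145 + 125\right)}{591} = \left(- \frac{128837}{591}\right) \left(-20\right) = \frac{2576740}{591} \approx 4360.0$)
$\frac{t}{18797 - O{\left(-377,343 \right)}} - \frac{70533}{225986} = \frac{2576740}{591 \left(18797 - -184\right)} - \frac{70533}{225986} = \frac{2576740}{591 \left(18797 + 184\right)} - \frac{70533}{225986} = \frac{2576740}{591 \cdot 18981} - \frac{70533}{225986} = \frac{2576740}{591} \cdot \frac{1}{18981} - \frac{70533}{225986} = \frac{2576740}{11217771} - \frac{70533}{225986} = - \frac{10995572437}{133424168274}$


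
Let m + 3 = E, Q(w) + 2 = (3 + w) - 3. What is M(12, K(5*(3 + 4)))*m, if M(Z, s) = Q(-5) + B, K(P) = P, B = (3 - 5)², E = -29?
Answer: 96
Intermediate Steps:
B = 4 (B = (-2)² = 4)
Q(w) = -2 + w (Q(w) = -2 + ((3 + w) - 3) = -2 + w)
m = -32 (m = -3 - 29 = -32)
M(Z, s) = -3 (M(Z, s) = (-2 - 5) + 4 = -7 + 4 = -3)
M(12, K(5*(3 + 4)))*m = -3*(-32) = 96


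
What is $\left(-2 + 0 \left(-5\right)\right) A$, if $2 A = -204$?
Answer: $204$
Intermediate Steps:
$A = -102$ ($A = \frac{1}{2} \left(-204\right) = -102$)
$\left(-2 + 0 \left(-5\right)\right) A = \left(-2 + 0 \left(-5\right)\right) \left(-102\right) = \left(-2 + 0\right) \left(-102\right) = \left(-2\right) \left(-102\right) = 204$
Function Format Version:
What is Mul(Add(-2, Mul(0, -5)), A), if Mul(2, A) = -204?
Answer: 204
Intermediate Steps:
A = -102 (A = Mul(Rational(1, 2), -204) = -102)
Mul(Add(-2, Mul(0, -5)), A) = Mul(Add(-2, Mul(0, -5)), -102) = Mul(Add(-2, 0), -102) = Mul(-2, -102) = 204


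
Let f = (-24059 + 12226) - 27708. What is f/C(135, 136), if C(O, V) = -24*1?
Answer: 39541/24 ≈ 1647.5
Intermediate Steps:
C(O, V) = -24
f = -39541 (f = -11833 - 27708 = -39541)
f/C(135, 136) = -39541/(-24) = -39541*(-1/24) = 39541/24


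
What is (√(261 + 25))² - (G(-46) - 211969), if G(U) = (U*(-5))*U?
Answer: 222835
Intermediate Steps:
G(U) = -5*U² (G(U) = (-5*U)*U = -5*U²)
(√(261 + 25))² - (G(-46) - 211969) = (√(261 + 25))² - (-5*(-46)² - 211969) = (√286)² - (-5*2116 - 211969) = 286 - (-10580 - 211969) = 286 - 1*(-222549) = 286 + 222549 = 222835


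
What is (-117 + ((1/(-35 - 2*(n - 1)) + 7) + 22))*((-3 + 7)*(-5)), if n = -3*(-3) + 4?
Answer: 103860/59 ≈ 1760.3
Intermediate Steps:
n = 13 (n = 9 + 4 = 13)
(-117 + ((1/(-35 - 2*(n - 1)) + 7) + 22))*((-3 + 7)*(-5)) = (-117 + ((1/(-35 - 2*(13 - 1)) + 7) + 22))*((-3 + 7)*(-5)) = (-117 + ((1/(-35 - 2*12) + 7) + 22))*(4*(-5)) = (-117 + ((1/(-35 - 24) + 7) + 22))*(-20) = (-117 + ((1/(-59) + 7) + 22))*(-20) = (-117 + ((-1/59 + 7) + 22))*(-20) = (-117 + (412/59 + 22))*(-20) = (-117 + 1710/59)*(-20) = -5193/59*(-20) = 103860/59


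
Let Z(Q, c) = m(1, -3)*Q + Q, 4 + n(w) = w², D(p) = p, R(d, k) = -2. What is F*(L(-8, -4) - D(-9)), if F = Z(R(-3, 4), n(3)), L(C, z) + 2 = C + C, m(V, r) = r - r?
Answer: 18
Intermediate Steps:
m(V, r) = 0
L(C, z) = -2 + 2*C (L(C, z) = -2 + (C + C) = -2 + 2*C)
n(w) = -4 + w²
Z(Q, c) = Q (Z(Q, c) = 0*Q + Q = 0 + Q = Q)
F = -2
F*(L(-8, -4) - D(-9)) = -2*((-2 + 2*(-8)) - 1*(-9)) = -2*((-2 - 16) + 9) = -2*(-18 + 9) = -2*(-9) = 18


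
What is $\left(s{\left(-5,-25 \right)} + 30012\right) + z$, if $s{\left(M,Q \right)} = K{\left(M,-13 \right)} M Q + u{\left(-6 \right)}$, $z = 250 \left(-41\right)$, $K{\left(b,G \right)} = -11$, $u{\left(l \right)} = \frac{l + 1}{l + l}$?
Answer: $\frac{220649}{12} \approx 18387.0$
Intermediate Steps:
$u{\left(l \right)} = \frac{1 + l}{2 l}$
$z = -10250$
$s{\left(M,Q \right)} = \frac{5}{12} - 11 M Q$ ($s{\left(M,Q \right)} = - 11 M Q + \frac{1 - 6}{2 \left(-6\right)} = - 11 M Q + \frac{1}{2} \left(- \frac{1}{6}\right) \left(-5\right) = - 11 M Q + \frac{5}{12} = \frac{5}{12} - 11 M Q$)
$\left(s{\left(-5,-25 \right)} + 30012\right) + z = \left(\left(\frac{5}{12} - \left(-55\right) \left(-25\right)\right) + 30012\right) - 10250 = \left(\left(\frac{5}{12} - 1375\right) + 30012\right) - 10250 = \left(- \frac{16495}{12} + 30012\right) - 10250 = \frac{343649}{12} - 10250 = \frac{220649}{12}$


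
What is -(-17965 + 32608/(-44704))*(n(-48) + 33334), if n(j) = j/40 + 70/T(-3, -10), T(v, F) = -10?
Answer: 4182075303996/6985 ≈ 5.9872e+8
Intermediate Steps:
n(j) = -7 + j/40 (n(j) = j/40 + 70/(-10) = j*(1/40) + 70*(-⅒) = j/40 - 7 = -7 + j/40)
-(-17965 + 32608/(-44704))*(n(-48) + 33334) = -(-17965 + 32608/(-44704))*((-7 + (1/40)*(-48)) + 33334) = -(-17965 + 32608*(-1/44704))*((-7 - 6/5) + 33334) = -(-17965 - 1019/1397)*(-41/5 + 33334) = -(-25098124)*166629/(1397*5) = -1*(-4182075303996/6985) = 4182075303996/6985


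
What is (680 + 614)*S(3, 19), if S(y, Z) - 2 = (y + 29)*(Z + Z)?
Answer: 1576092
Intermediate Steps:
S(y, Z) = 2 + 2*Z*(29 + y) (S(y, Z) = 2 + (y + 29)*(Z + Z) = 2 + (29 + y)*(2*Z) = 2 + 2*Z*(29 + y))
(680 + 614)*S(3, 19) = (680 + 614)*(2 + 58*19 + 2*19*3) = 1294*(2 + 1102 + 114) = 1294*1218 = 1576092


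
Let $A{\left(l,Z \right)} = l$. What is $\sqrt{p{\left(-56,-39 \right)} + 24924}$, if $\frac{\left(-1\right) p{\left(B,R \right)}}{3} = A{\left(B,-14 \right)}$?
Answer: $6 \sqrt{697} \approx 158.4$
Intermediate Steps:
$p{\left(B,R \right)} = - 3 B$
$\sqrt{p{\left(-56,-39 \right)} + 24924} = \sqrt{\left(-3\right) \left(-56\right) + 24924} = \sqrt{168 + 24924} = \sqrt{25092} = 6 \sqrt{697}$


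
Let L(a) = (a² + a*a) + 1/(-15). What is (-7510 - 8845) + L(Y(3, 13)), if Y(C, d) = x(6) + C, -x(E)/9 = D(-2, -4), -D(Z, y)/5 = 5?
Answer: 1314194/15 ≈ 87613.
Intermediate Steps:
D(Z, y) = -25 (D(Z, y) = -5*5 = -25)
x(E) = 225 (x(E) = -9*(-25) = 225)
Y(C, d) = 225 + C
L(a) = -1/15 + 2*a² (L(a) = (a² + a²) - 1/15 = 2*a² - 1/15 = -1/15 + 2*a²)
(-7510 - 8845) + L(Y(3, 13)) = (-7510 - 8845) + (-1/15 + 2*(225 + 3)²) = -16355 + (-1/15 + 2*228²) = -16355 + (-1/15 + 2*51984) = -16355 + (-1/15 + 103968) = -16355 + 1559519/15 = 1314194/15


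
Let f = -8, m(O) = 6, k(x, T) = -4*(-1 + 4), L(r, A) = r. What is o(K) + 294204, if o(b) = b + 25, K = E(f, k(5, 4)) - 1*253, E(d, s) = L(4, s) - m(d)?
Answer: 293974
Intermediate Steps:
k(x, T) = -12 (k(x, T) = -4*3 = -12)
E(d, s) = -2 (E(d, s) = 4 - 1*6 = 4 - 6 = -2)
K = -255 (K = -2 - 1*253 = -2 - 253 = -255)
o(b) = 25 + b
o(K) + 294204 = (25 - 255) + 294204 = -230 + 294204 = 293974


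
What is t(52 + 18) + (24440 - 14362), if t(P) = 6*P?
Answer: 10498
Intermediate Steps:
t(52 + 18) + (24440 - 14362) = 6*(52 + 18) + (24440 - 14362) = 6*70 + 10078 = 420 + 10078 = 10498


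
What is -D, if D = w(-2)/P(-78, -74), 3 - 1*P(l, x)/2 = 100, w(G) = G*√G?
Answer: -I*√2/97 ≈ -0.01458*I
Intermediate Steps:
w(G) = G^(3/2)
P(l, x) = -194 (P(l, x) = 6 - 2*100 = 6 - 200 = -194)
D = I*√2/97 (D = (-2)^(3/2)/(-194) = -2*I*√2*(-1/194) = I*√2/97 ≈ 0.01458*I)
-D = -I*√2/97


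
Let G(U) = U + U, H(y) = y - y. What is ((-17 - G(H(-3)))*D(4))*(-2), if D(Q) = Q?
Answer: 136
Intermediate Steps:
H(y) = 0
G(U) = 2*U
((-17 - G(H(-3)))*D(4))*(-2) = ((-17 - 2*0)*4)*(-2) = ((-17 - 1*0)*4)*(-2) = ((-17 + 0)*4)*(-2) = -17*4*(-2) = -68*(-2) = 136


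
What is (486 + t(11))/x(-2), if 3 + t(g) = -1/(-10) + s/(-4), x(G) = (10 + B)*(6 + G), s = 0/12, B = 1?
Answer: 4831/440 ≈ 10.980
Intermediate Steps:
s = 0 (s = 0*(1/12) = 0)
x(G) = 66 + 11*G (x(G) = (10 + 1)*(6 + G) = 11*(6 + G) = 66 + 11*G)
t(g) = -29/10 (t(g) = -3 + (-1/(-10) + 0/(-4)) = -3 + (-1*(-⅒) + 0*(-¼)) = -3 + (⅒ + 0) = -3 + ⅒ = -29/10)
(486 + t(11))/x(-2) = (486 - 29/10)/(66 + 11*(-2)) = 4831/(10*(66 - 22)) = (4831/10)/44 = (4831/10)*(1/44) = 4831/440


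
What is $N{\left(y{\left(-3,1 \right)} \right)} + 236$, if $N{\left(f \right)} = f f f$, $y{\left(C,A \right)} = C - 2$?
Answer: $111$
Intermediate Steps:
$y{\left(C,A \right)} = -2 + C$
$N{\left(f \right)} = f^{3}$ ($N{\left(f \right)} = f^{2} f = f^{3}$)
$N{\left(y{\left(-3,1 \right)} \right)} + 236 = \left(-2 - 3\right)^{3} + 236 = \left(-5\right)^{3} + 236 = -125 + 236 = 111$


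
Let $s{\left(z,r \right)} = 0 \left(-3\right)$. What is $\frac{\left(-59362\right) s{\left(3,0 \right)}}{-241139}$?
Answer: $0$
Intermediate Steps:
$s{\left(z,r \right)} = 0$
$\frac{\left(-59362\right) s{\left(3,0 \right)}}{-241139} = \frac{\left(-59362\right) 0}{-241139} = 0 \left(- \frac{1}{241139}\right) = 0$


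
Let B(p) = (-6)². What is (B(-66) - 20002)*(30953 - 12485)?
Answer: -368732088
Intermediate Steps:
B(p) = 36
(B(-66) - 20002)*(30953 - 12485) = (36 - 20002)*(30953 - 12485) = -19966*18468 = -368732088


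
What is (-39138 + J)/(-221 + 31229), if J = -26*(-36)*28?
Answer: -2155/5168 ≈ -0.41699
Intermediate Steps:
J = 26208 (J = 936*28 = 26208)
(-39138 + J)/(-221 + 31229) = (-39138 + 26208)/(-221 + 31229) = -12930/31008 = -12930*1/31008 = -2155/5168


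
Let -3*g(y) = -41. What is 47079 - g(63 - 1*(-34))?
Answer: 141196/3 ≈ 47065.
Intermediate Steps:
g(y) = 41/3 (g(y) = -⅓*(-41) = 41/3)
47079 - g(63 - 1*(-34)) = 47079 - 1*41/3 = 47079 - 41/3 = 141196/3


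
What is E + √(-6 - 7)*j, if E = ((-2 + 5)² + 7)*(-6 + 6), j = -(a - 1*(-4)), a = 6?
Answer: -10*I*√13 ≈ -36.056*I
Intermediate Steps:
j = -10 (j = -(6 - 1*(-4)) = -(6 + 4) = -1*10 = -10)
E = 0 (E = (3² + 7)*0 = (9 + 7)*0 = 16*0 = 0)
E + √(-6 - 7)*j = 0 + √(-6 - 7)*(-10) = 0 + √(-13)*(-10) = 0 + (I*√13)*(-10) = 0 - 10*I*√13 = -10*I*√13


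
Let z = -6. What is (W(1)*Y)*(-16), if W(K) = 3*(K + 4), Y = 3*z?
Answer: 4320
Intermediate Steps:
Y = -18 (Y = 3*(-6) = -18)
W(K) = 12 + 3*K (W(K) = 3*(4 + K) = 12 + 3*K)
(W(1)*Y)*(-16) = ((12 + 3*1)*(-18))*(-16) = ((12 + 3)*(-18))*(-16) = (15*(-18))*(-16) = -270*(-16) = 4320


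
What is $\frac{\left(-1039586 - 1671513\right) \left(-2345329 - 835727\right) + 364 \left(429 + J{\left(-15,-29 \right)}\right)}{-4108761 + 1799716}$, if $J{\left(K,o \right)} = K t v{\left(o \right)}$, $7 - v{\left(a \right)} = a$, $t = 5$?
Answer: $- \frac{1724831382780}{461809} \approx -3.7349 \cdot 10^{6}$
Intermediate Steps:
$v{\left(a \right)} = 7 - a$
$J{\left(K,o \right)} = 5 K \left(7 - o\right)$ ($J{\left(K,o \right)} = K 5 \left(7 - o\right) = 5 K \left(7 - o\right)$)
$\frac{\left(-1039586 - 1671513\right) \left(-2345329 - 835727\right) + 364 \left(429 + J{\left(-15,-29 \right)}\right)}{-4108761 + 1799716} = \frac{\left(-1039586 - 1671513\right) \left(-2345329 - 835727\right) + 364 \left(429 + 5 \left(-15\right) \left(7 - -29\right)\right)}{-4108761 + 1799716} = \frac{\left(-2711099\right) \left(-3181056\right) + 364 \left(429 + 5 \left(-15\right) \left(7 + 29\right)\right)}{-2309045} = \left(8624157740544 + 364 \left(429 + 5 \left(-15\right) 36\right)\right) \left(- \frac{1}{2309045}\right) = \left(8624157740544 + 364 \left(429 - 2700\right)\right) \left(- \frac{1}{2309045}\right) = \left(8624157740544 + 364 \left(-2271\right)\right) \left(- \frac{1}{2309045}\right) = \left(8624157740544 - 826644\right) \left(- \frac{1}{2309045}\right) = 8624156913900 \left(- \frac{1}{2309045}\right) = - \frac{1724831382780}{461809}$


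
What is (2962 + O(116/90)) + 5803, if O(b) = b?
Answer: 394483/45 ≈ 8766.3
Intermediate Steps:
(2962 + O(116/90)) + 5803 = (2962 + 116/90) + 5803 = (2962 + 116*(1/90)) + 5803 = (2962 + 58/45) + 5803 = 133348/45 + 5803 = 394483/45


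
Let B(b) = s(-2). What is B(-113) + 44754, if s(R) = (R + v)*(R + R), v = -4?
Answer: 44778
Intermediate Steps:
s(R) = 2*R*(-4 + R) (s(R) = (R - 4)*(R + R) = (-4 + R)*(2*R) = 2*R*(-4 + R))
B(b) = 24 (B(b) = 2*(-2)*(-4 - 2) = 2*(-2)*(-6) = 24)
B(-113) + 44754 = 24 + 44754 = 44778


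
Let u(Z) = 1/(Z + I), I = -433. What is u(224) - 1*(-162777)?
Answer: 34020392/209 ≈ 1.6278e+5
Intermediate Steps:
u(Z) = 1/(-433 + Z) (u(Z) = 1/(Z - 433) = 1/(-433 + Z))
u(224) - 1*(-162777) = 1/(-433 + 224) - 1*(-162777) = 1/(-209) + 162777 = -1/209 + 162777 = 34020392/209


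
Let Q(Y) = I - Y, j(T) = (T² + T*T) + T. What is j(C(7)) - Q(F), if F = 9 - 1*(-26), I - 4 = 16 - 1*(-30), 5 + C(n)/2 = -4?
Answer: 615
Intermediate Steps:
C(n) = -18 (C(n) = -10 + 2*(-4) = -10 - 8 = -18)
I = 50 (I = 4 + (16 - 1*(-30)) = 4 + (16 + 30) = 4 + 46 = 50)
F = 35 (F = 9 + 26 = 35)
j(T) = T + 2*T² (j(T) = (T² + T²) + T = 2*T² + T = T + 2*T²)
Q(Y) = 50 - Y
j(C(7)) - Q(F) = -18*(1 + 2*(-18)) - (50 - 1*35) = -18*(1 - 36) - (50 - 35) = -18*(-35) - 1*15 = 630 - 15 = 615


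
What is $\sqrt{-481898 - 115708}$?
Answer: $i \sqrt{597606} \approx 773.05 i$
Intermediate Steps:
$\sqrt{-481898 - 115708} = \sqrt{-597606} = i \sqrt{597606}$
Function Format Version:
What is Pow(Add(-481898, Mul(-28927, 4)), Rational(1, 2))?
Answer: Mul(I, Pow(597606, Rational(1, 2))) ≈ Mul(773.05, I)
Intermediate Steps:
Pow(Add(-481898, Mul(-28927, 4)), Rational(1, 2)) = Pow(Add(-481898, -115708), Rational(1, 2)) = Pow(-597606, Rational(1, 2)) = Mul(I, Pow(597606, Rational(1, 2)))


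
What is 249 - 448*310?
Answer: -138631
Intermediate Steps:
249 - 448*310 = 249 - 138880 = -138631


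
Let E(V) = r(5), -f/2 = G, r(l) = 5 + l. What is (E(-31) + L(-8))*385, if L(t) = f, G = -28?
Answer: 25410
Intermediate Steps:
f = 56 (f = -2*(-28) = 56)
E(V) = 10 (E(V) = 5 + 5 = 10)
L(t) = 56
(E(-31) + L(-8))*385 = (10 + 56)*385 = 66*385 = 25410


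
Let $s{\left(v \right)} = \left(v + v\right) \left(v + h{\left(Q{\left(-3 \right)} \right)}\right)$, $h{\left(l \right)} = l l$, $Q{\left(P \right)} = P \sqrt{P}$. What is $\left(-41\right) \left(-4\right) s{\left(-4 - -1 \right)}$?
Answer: $29520$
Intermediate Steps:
$Q{\left(P \right)} = P^{\frac{3}{2}}$
$h{\left(l \right)} = l^{2}$
$s{\left(v \right)} = 2 v \left(-27 + v\right)$ ($s{\left(v \right)} = \left(v + v\right) \left(v + \left(\left(-3\right)^{\frac{3}{2}}\right)^{2}\right) = 2 v \left(v + \left(- 3 i \sqrt{3}\right)^{2}\right) = 2 v \left(v - 27\right) = 2 v \left(-27 + v\right)$)
$\left(-41\right) \left(-4\right) s{\left(-4 - -1 \right)} = \left(-41\right) \left(-4\right) 2 \left(-4 - -1\right) \left(-27 - 3\right) = 164 \cdot 2 \left(-4 + 1\right) \left(-27 + \left(-4 + 1\right)\right) = 164 \cdot 2 \left(-3\right) \left(-27 - 3\right) = 164 \cdot 2 \left(-3\right) \left(-30\right) = 164 \cdot 180 = 29520$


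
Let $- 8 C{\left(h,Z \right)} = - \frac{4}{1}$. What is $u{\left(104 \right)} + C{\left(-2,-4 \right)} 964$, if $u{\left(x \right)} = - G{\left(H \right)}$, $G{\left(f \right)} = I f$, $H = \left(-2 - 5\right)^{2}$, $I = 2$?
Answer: $384$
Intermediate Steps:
$C{\left(h,Z \right)} = \frac{1}{2}$ ($C{\left(h,Z \right)} = - \frac{\left(-4\right) 1^{-1}}{8} = - \frac{\left(-4\right) 1}{8} = \left(- \frac{1}{8}\right) \left(-4\right) = \frac{1}{2}$)
$H = 49$ ($H = \left(-7\right)^{2} = 49$)
$G{\left(f \right)} = 2 f$
$u{\left(x \right)} = -98$ ($u{\left(x \right)} = - 2 \cdot 49 = \left(-1\right) 98 = -98$)
$u{\left(104 \right)} + C{\left(-2,-4 \right)} 964 = -98 + \frac{1}{2} \cdot 964 = -98 + 482 = 384$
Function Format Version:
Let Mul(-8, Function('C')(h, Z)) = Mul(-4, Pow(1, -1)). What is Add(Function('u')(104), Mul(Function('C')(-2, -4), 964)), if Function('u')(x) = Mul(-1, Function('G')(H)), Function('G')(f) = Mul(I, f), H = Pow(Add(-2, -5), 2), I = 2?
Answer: 384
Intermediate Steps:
Function('C')(h, Z) = Rational(1, 2) (Function('C')(h, Z) = Mul(Rational(-1, 8), Mul(-4, Pow(1, -1))) = Mul(Rational(-1, 8), Mul(-4, 1)) = Mul(Rational(-1, 8), -4) = Rational(1, 2))
H = 49 (H = Pow(-7, 2) = 49)
Function('G')(f) = Mul(2, f)
Function('u')(x) = -98 (Function('u')(x) = Mul(-1, Mul(2, 49)) = Mul(-1, 98) = -98)
Add(Function('u')(104), Mul(Function('C')(-2, -4), 964)) = Add(-98, Mul(Rational(1, 2), 964)) = Add(-98, 482) = 384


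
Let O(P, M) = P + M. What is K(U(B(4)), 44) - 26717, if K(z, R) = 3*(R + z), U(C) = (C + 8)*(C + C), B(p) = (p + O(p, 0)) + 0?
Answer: -25817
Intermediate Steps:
O(P, M) = M + P
B(p) = 2*p (B(p) = (p + (0 + p)) + 0 = (p + p) + 0 = 2*p + 0 = 2*p)
U(C) = 2*C*(8 + C) (U(C) = (8 + C)*(2*C) = 2*C*(8 + C))
K(z, R) = 3*R + 3*z
K(U(B(4)), 44) - 26717 = (3*44 + 3*(2*(2*4)*(8 + 2*4))) - 26717 = (132 + 3*(2*8*(8 + 8))) - 26717 = (132 + 3*(2*8*16)) - 26717 = (132 + 3*256) - 26717 = (132 + 768) - 26717 = 900 - 26717 = -25817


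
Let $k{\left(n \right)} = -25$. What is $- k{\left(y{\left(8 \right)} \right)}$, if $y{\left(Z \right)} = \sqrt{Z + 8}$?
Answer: $25$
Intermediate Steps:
$y{\left(Z \right)} = \sqrt{8 + Z}$
$- k{\left(y{\left(8 \right)} \right)} = \left(-1\right) \left(-25\right) = 25$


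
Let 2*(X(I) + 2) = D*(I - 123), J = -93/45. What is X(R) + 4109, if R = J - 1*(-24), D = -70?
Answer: 22933/3 ≈ 7644.3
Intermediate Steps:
J = -31/15 (J = -93*1/45 = -31/15 ≈ -2.0667)
R = 329/15 (R = -31/15 - 1*(-24) = -31/15 + 24 = 329/15 ≈ 21.933)
X(I) = 4303 - 35*I (X(I) = -2 + (-70*(I - 123))/2 = -2 + (-70*(-123 + I))/2 = -2 + (8610 - 70*I)/2 = -2 + (4305 - 35*I) = 4303 - 35*I)
X(R) + 4109 = (4303 - 35*329/15) + 4109 = (4303 - 2303/3) + 4109 = 10606/3 + 4109 = 22933/3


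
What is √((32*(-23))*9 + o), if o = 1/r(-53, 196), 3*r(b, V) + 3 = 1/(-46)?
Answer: I*√128001486/139 ≈ 81.394*I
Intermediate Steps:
r(b, V) = -139/138 (r(b, V) = -1 + (⅓)/(-46) = -1 + (⅓)*(-1/46) = -1 - 1/138 = -139/138)
o = -138/139 (o = 1/(-139/138) = -138/139 ≈ -0.99281)
√((32*(-23))*9 + o) = √((32*(-23))*9 - 138/139) = √(-736*9 - 138/139) = √(-6624 - 138/139) = √(-920874/139) = I*√128001486/139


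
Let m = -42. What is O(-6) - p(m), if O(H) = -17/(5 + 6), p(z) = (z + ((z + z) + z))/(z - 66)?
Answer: -307/99 ≈ -3.1010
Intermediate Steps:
p(z) = 4*z/(-66 + z) (p(z) = (z + (2*z + z))/(-66 + z) = (z + 3*z)/(-66 + z) = (4*z)/(-66 + z) = 4*z/(-66 + z))
O(H) = -17/11
O(-6) - p(m) = -17/11 - 4*(-42)/(-66 - 42) = -17/11 - 4*(-42)/(-108) = -17/11 - 4*(-42)*(-1)/108 = -17/11 - 1*14/9 = -17/11 - 14/9 = -307/99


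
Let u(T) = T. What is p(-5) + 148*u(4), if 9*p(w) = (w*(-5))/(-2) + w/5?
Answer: 1181/2 ≈ 590.50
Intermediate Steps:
p(w) = 3*w/10 (p(w) = ((w*(-5))/(-2) + w/5)/9 = (-5*w*(-1/2) + w*(1/5))/9 = (5*w/2 + w/5)/9 = (27*w/10)/9 = 3*w/10)
p(-5) + 148*u(4) = (3/10)*(-5) + 148*4 = -3/2 + 592 = 1181/2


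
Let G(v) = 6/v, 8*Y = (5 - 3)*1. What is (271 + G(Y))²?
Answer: 87025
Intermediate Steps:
Y = ¼ (Y = ((5 - 3)*1)/8 = (2*1)/8 = (⅛)*2 = ¼ ≈ 0.25000)
(271 + G(Y))² = (271 + 6/(¼))² = (271 + 6*4)² = (271 + 24)² = 295² = 87025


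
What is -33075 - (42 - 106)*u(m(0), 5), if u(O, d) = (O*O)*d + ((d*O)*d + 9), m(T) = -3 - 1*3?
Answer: -30579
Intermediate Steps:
m(T) = -6 (m(T) = -3 - 3 = -6)
u(O, d) = 9 + O*d² + d*O² (u(O, d) = O²*d + ((O*d)*d + 9) = d*O² + (O*d² + 9) = d*O² + (9 + O*d²) = 9 + O*d² + d*O²)
-33075 - (42 - 106)*u(m(0), 5) = -33075 - (42 - 106)*(9 - 6*5² + 5*(-6)²) = -33075 - (-64)*(9 - 6*25 + 5*36) = -33075 - (-64)*(9 - 150 + 180) = -33075 - (-64)*39 = -33075 - 1*(-2496) = -33075 + 2496 = -30579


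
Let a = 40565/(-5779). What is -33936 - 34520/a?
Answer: -235424552/8113 ≈ -29018.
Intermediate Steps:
a = -40565/5779 (a = 40565*(-1/5779) = -40565/5779 ≈ -7.0194)
-33936 - 34520/a = -33936 - 34520/(-40565/5779) = -33936 - 34520*(-5779/40565) = -33936 + 39898216/8113 = -235424552/8113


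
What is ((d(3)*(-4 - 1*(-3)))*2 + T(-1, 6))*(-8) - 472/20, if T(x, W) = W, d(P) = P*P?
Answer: 362/5 ≈ 72.400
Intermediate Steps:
d(P) = P²
((d(3)*(-4 - 1*(-3)))*2 + T(-1, 6))*(-8) - 472/20 = ((3²*(-4 - 1*(-3)))*2 + 6)*(-8) - 472/20 = ((9*(-4 + 3))*2 + 6)*(-8) - 472*1/20 = ((9*(-1))*2 + 6)*(-8) - 118/5 = (-9*2 + 6)*(-8) - 118/5 = (-18 + 6)*(-8) - 118/5 = -12*(-8) - 118/5 = 96 - 118/5 = 362/5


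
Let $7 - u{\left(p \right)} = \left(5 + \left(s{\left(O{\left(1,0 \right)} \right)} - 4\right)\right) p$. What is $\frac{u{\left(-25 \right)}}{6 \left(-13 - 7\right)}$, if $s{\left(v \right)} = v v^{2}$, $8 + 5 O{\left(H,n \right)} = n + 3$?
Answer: $- \frac{7}{120} \approx -0.058333$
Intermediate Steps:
$O{\left(H,n \right)} = -1 + \frac{n}{5}$ ($O{\left(H,n \right)} = - \frac{8}{5} + \frac{n + 3}{5} = - \frac{8}{5} + \frac{3 + n}{5} = - \frac{8}{5} + \left(\frac{3}{5} + \frac{n}{5}\right) = -1 + \frac{n}{5}$)
$s{\left(v \right)} = v^{3}$
$u{\left(p \right)} = 7$ ($u{\left(p \right)} = 7 - \left(5 + \left(\left(-1 + \frac{1}{5} \cdot 0\right)^{3} - 4\right)\right) p = 7 - \left(5 - \left(4 - \left(-1 + 0\right)^{3}\right)\right) p = 7 - \left(5 - \left(4 - \left(-1\right)^{3}\right)\right) p = 7 - \left(5 - 5\right) p = 7 - 0 p = 7 - 0 = 7 + 0 = 7$)
$\frac{u{\left(-25 \right)}}{6 \left(-13 - 7\right)} = \frac{7}{6 \left(-13 - 7\right)} = \frac{7}{6 \left(-20\right)} = \frac{7}{-120} = 7 \left(- \frac{1}{120}\right) = - \frac{7}{120}$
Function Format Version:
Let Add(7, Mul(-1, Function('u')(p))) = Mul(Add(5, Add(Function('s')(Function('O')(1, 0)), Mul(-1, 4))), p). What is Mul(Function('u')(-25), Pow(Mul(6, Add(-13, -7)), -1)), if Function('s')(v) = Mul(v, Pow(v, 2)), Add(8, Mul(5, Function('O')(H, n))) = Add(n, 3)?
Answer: Rational(-7, 120) ≈ -0.058333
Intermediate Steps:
Function('O')(H, n) = Add(-1, Mul(Rational(1, 5), n)) (Function('O')(H, n) = Add(Rational(-8, 5), Mul(Rational(1, 5), Add(n, 3))) = Add(Rational(-8, 5), Mul(Rational(1, 5), Add(3, n))) = Add(Rational(-8, 5), Add(Rational(3, 5), Mul(Rational(1, 5), n))) = Add(-1, Mul(Rational(1, 5), n)))
Function('s')(v) = Pow(v, 3)
Function('u')(p) = 7 (Function('u')(p) = Add(7, Mul(-1, Mul(Add(5, Add(Pow(Add(-1, Mul(Rational(1, 5), 0)), 3), Mul(-1, 4))), p))) = Add(7, Mul(-1, Mul(Add(5, Add(Pow(Add(-1, 0), 3), -4)), p))) = Add(7, Mul(-1, Mul(Add(5, Add(Pow(-1, 3), -4)), p))) = Add(7, Mul(-1, Mul(Add(5, Add(-1, -4)), p))) = Add(7, Mul(-1, Mul(Add(5, -5), p))) = Add(7, Mul(-1, Mul(0, p))) = Add(7, Mul(-1, 0)) = Add(7, 0) = 7)
Mul(Function('u')(-25), Pow(Mul(6, Add(-13, -7)), -1)) = Mul(7, Pow(Mul(6, Add(-13, -7)), -1)) = Mul(7, Pow(Mul(6, -20), -1)) = Mul(7, Pow(-120, -1)) = Mul(7, Rational(-1, 120)) = Rational(-7, 120)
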